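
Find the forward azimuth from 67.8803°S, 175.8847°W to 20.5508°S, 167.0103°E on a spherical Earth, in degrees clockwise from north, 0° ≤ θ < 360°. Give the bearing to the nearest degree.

Δλ = 167.0103 − -175.8847 = 342.8950°; wrapped into (−180°, 180°]: -17.1050°.
θ = atan2( sin Δλ · cos φ₂ , cos φ₁ · sin φ₂ − sin φ₁ · cos φ₂ · cos Δλ )
  = atan2(-0.27541, 0.69689) = -21.563° → normalised to [0°, 360°): 338.437°.

338°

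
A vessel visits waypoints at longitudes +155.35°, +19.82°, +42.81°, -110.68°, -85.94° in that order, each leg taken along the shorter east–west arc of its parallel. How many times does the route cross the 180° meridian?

Leg 1: +155.35° → +19.82°, shortest Δλ = -135.53° (west) — does not cross 180°.
Leg 2: +19.82° → +42.81°, shortest Δλ = 22.99° (east) — does not cross 180°.
Leg 3: +42.81° → -110.68°, shortest Δλ = -153.49° (west) — does not cross 180°.
Leg 4: -110.68° → -85.94°, shortest Δλ = 24.74° (east) — does not cross 180°.
Total crossings: 0.

0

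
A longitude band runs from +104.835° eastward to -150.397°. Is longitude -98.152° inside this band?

No

Band width going east from +104.835° to -150.397°: ((-150.397 − 104.835) mod 360) = 104.768°.
Offset of -98.152° east of the west edge: ((-98.152 − 104.835) mod 360) = 157.013°.
157.013° > 104.768° ⇒ outside.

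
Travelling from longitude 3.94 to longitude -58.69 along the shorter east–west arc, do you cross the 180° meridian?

Signed shortest Δλ = ((-58.69 − 3.94 + 180) mod 360) − 180 = -62.63°.
Going west by 62.63° from +3.94° reaches -58.69° without touching 180°.

No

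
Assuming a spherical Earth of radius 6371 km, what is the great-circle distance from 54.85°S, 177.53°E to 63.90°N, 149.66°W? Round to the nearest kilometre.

Δλ = -149.66 − 177.53 = -327.19°; wrapped into (−180°, 180°]: 32.81°.
Δφ = 63.90 − -54.85 = 118.75°.
a = sin²(Δφ/2) + cos φ₁ · cos φ₂ · sin²(Δλ/2) = 0.760697.
c = 2·atan2(√a, √(1−a)) = 2.11928 rad → d = 6371·c ≈ 13501.94 km.

13502 km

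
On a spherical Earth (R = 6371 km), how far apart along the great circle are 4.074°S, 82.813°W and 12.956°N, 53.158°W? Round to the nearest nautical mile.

Δλ = -53.158 − -82.813 = 29.655°.
Δφ = 12.956 − -4.074 = 17.030°.
a = sin²(Δφ/2) + cos φ₁ · cos φ₂ · sin²(Δλ/2) = 0.085586.
c = 2·atan2(√a, √(1−a)) = 0.59379 rad → d = 6371·c ≈ 3783.00 km ≈ 2042.66 nmi.

2043 nmi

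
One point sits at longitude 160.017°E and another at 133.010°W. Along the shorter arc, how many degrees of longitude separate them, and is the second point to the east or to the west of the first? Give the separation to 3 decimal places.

66.973° east

Raw difference: -133.010 − 160.017 = -293.027°.
Normalise into (−180°, 180°]: -293.027° + 360° = 66.973°.
Positive ⇒ the second point lies to the east; separation 66.973°.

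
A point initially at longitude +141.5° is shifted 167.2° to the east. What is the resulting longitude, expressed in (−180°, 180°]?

Start at +141.5°; shift +167.2° → +308.7°.
+308.7° lies outside (−180°, 180°]; subtract 360° → -51.3°.

-51.3°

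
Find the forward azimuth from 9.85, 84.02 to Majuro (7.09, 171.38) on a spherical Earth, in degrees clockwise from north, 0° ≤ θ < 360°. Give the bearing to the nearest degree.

83°

Δλ = 171.38 − 84.02 = 87.36°.
θ = atan2( sin Δλ · cos φ₂ , cos φ₁ · sin φ₂ − sin φ₁ · cos φ₂ · cos Δλ )
  = atan2(0.99130, 0.11379) = 83.452° → normalised to [0°, 360°): 83.452°.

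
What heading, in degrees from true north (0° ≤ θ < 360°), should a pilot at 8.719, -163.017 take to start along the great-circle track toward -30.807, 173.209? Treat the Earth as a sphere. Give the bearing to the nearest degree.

Δλ = 173.209 − -163.017 = 336.226°; wrapped into (−180°, 180°]: -23.774°.
θ = atan2( sin Δλ · cos φ₂ , cos φ₁ · sin φ₂ − sin φ₁ · cos φ₂ · cos Δλ )
  = atan2(-0.34625, -0.62538) = -151.028° → normalised to [0°, 360°): 208.972°.

209°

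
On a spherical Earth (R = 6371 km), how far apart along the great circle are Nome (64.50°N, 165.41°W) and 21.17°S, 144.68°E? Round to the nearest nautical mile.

5636 nmi

Δλ = 144.68 − -165.41 = 310.09°; wrapped into (−180°, 180°]: -49.91°.
Δφ = -21.17 − 64.50 = -85.67°.
a = sin²(Δφ/2) + cos φ₁ · cos φ₂ · sin²(Δλ/2) = 0.533711.
c = 2·atan2(√a, √(1−a)) = 1.63827 rad → d = 6371·c ≈ 10437.41 km ≈ 5635.75 nmi.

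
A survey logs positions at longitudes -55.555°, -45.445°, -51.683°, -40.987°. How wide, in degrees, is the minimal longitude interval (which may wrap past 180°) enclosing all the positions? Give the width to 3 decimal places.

Sort the longitudes: -55.555°, -51.683°, -45.445°, -40.987°.
Eastward gaps between consecutive values (wrapping around): 3.872°, 6.238°, 4.458°, 345.432°.
Largest gap = 345.432° ⇒ minimal covering band is its complement: 360° − 345.432° = 14.568°.
Band runs from -55.555° eastward to -40.987°.

14.568°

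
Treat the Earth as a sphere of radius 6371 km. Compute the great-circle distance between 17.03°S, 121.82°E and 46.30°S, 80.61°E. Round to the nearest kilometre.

Δλ = 80.61 − 121.82 = -41.21°.
Δφ = -46.30 − -17.03 = -29.27°.
a = sin²(Δφ/2) + cos φ₁ · cos φ₂ · sin²(Δλ/2) = 0.145651.
c = 2·atan2(√a, √(1−a)) = 0.78315 rad → d = 6371·c ≈ 4989.42 km.

4989 km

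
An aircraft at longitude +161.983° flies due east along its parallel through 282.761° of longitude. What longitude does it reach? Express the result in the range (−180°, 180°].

+84.744°

Start at +161.983°; shift +282.761° → +444.744°.
+444.744° lies outside (−180°, 180°]; subtract 360° → +84.744°.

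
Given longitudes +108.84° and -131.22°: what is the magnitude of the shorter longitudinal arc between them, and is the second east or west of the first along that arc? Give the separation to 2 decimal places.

Raw difference: -131.22 − 108.84 = -240.06°.
Normalise into (−180°, 180°]: -240.06° + 360° = 119.94°.
Positive ⇒ the second point lies to the east; separation 119.94°.

119.94° east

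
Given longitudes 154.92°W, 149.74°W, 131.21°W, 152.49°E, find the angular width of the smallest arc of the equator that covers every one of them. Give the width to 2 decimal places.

76.30°

Sort the longitudes: -154.92°, -149.74°, -131.21°, +152.49°.
Eastward gaps between consecutive values (wrapping around): 5.18°, 18.53°, 283.70°, 52.59°.
Largest gap = 283.70° ⇒ minimal covering band is its complement: 360° − 283.70° = 76.30°.
Band runs from +152.49° eastward to -131.21°, crossing the antimeridian.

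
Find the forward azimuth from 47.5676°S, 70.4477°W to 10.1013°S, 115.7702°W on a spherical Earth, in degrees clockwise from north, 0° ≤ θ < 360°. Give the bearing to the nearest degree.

Δλ = -115.7702 − -70.4477 = -45.3225°.
θ = atan2( sin Δλ · cos φ₂ , cos φ₁ · sin φ₂ − sin φ₁ · cos φ₂ · cos Δλ )
  = atan2(-0.70005, 0.39257) = -60.718° → normalised to [0°, 360°): 299.282°.

299°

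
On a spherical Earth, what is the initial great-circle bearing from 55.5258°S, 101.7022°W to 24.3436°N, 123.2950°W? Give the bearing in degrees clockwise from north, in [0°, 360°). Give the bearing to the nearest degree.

340°

Δλ = -123.2950 − -101.7022 = -21.5928°.
θ = atan2( sin Δλ · cos φ₂ , cos φ₁ · sin φ₂ − sin φ₁ · cos φ₂ · cos Δλ )
  = atan2(-0.33529, 0.93170) = -19.792° → normalised to [0°, 360°): 340.208°.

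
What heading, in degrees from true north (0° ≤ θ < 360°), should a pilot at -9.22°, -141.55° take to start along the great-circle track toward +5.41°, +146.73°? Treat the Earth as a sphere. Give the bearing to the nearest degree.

Δλ = 146.73 − -141.55 = 288.28°; wrapped into (−180°, 180°]: -71.72°.
θ = atan2( sin Δλ · cos φ₂ , cos φ₁ · sin φ₂ − sin φ₁ · cos φ₂ · cos Δλ )
  = atan2(-0.94531, 0.14310) = -81.392° → normalised to [0°, 360°): 278.608°.

279°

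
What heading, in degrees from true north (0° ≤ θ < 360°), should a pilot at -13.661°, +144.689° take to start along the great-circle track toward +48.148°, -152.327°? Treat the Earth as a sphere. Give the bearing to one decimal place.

36.8°

Δλ = -152.327 − 144.689 = -297.016°; wrapped into (−180°, 180°]: 62.984°.
θ = atan2( sin Δλ · cos φ₂ , cos φ₁ · sin φ₂ − sin φ₁ · cos φ₂ · cos Δλ )
  = atan2(0.59440, 0.79538) = 36.772° → normalised to [0°, 360°): 36.772°.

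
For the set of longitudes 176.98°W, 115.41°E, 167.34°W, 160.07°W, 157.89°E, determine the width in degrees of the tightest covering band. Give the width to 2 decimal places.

84.52°

Sort the longitudes: -176.98°, -167.34°, -160.07°, +115.41°, +157.89°.
Eastward gaps between consecutive values (wrapping around): 9.64°, 7.27°, 275.48°, 42.48°, 25.13°.
Largest gap = 275.48° ⇒ minimal covering band is its complement: 360° − 275.48° = 84.52°.
Band runs from +115.41° eastward to -160.07°, crossing the antimeridian.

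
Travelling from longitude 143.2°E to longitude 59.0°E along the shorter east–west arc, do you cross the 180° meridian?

Signed shortest Δλ = ((59.0 − 143.2 + 180) mod 360) − 180 = -84.2°.
Going west by 84.2° from +143.2° reaches +59.0° without touching 180°.

No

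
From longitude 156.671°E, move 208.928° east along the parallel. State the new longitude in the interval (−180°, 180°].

5.599°E

Start at +156.671°; shift +208.928° → +365.599°.
+365.599° lies outside (−180°, 180°]; subtract 360° → +5.599°.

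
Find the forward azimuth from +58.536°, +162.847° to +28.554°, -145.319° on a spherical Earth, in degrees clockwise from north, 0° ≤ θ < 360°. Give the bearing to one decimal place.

Δλ = -145.319 − 162.847 = -308.166°; wrapped into (−180°, 180°]: 51.834°.
θ = atan2( sin Δλ · cos φ₂ , cos φ₁ · sin φ₂ − sin φ₁ · cos φ₂ · cos Δλ )
  = atan2(0.69059, -0.21348) = 107.178° → normalised to [0°, 360°): 107.178°.

107.2°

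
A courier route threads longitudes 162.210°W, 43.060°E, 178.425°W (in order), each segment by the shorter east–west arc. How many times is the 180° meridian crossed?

Leg 1: -162.210° → +43.060°, shortest Δλ = -154.73° (west) — crosses 180°.
Leg 2: +43.060° → -178.425°, shortest Δλ = 138.515° (east) — crosses 180°.
Total crossings: 2.

2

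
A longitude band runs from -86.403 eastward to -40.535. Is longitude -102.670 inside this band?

Band width going east from -86.403° to -40.535°: ((-40.535 − -86.403) mod 360) = 45.868°.
Offset of -102.670° east of the west edge: ((-102.670 − -86.403) mod 360) = 343.733°.
343.733° > 45.868° ⇒ outside.

No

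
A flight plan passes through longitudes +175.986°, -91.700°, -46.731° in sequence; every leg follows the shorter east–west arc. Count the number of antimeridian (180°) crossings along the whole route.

1

Leg 1: +175.986° → -91.700°, shortest Δλ = 92.314° (east) — crosses 180°.
Leg 2: -91.700° → -46.731°, shortest Δλ = 44.969° (east) — does not cross 180°.
Total crossings: 1.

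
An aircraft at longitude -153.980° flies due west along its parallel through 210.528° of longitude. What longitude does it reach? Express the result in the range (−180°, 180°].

Start at -153.980°; shift −210.528° → -364.508°.
-364.508° lies outside (−180°, 180°]; add 360° → -4.508°.

-4.508°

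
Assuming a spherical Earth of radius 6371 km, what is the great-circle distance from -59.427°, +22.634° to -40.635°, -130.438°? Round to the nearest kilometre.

8617 km

Δλ = -130.438 − 22.634 = -153.072°.
Δφ = -40.635 − -59.427 = 18.792°.
a = sin²(Δφ/2) + cos φ₁ · cos φ₂ · sin²(Δλ/2) = 0.391718.
c = 2·atan2(√a, √(1−a)) = 1.35250 rad → d = 6371·c ≈ 8616.79 km.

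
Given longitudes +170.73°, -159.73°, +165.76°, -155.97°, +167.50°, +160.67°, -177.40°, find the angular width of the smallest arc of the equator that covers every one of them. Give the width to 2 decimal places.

43.36°

Sort the longitudes: -177.40°, -159.73°, -155.97°, +160.67°, +165.76°, +167.50°, +170.73°.
Eastward gaps between consecutive values (wrapping around): 17.67°, 3.76°, 316.64°, 5.09°, 1.74°, 3.23°, 11.87°.
Largest gap = 316.64° ⇒ minimal covering band is its complement: 360° − 316.64° = 43.36°.
Band runs from +160.67° eastward to -155.97°, crossing the antimeridian.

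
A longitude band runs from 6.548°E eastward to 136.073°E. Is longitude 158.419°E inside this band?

No

Band width going east from +6.548° to +136.073°: ((136.073 − 6.548) mod 360) = 129.525°.
Offset of +158.419° east of the west edge: ((158.419 − 6.548) mod 360) = 151.871°.
151.871° > 129.525° ⇒ outside.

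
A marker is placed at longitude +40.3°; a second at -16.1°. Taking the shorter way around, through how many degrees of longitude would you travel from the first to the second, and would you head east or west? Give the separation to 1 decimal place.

Raw difference: -16.1 − 40.3 = -56.4°.
Normalise into (−180°, 180°]: -56.4° stays -56.4°.
Negative ⇒ the second point lies to the west; separation 56.4°.

56.4° west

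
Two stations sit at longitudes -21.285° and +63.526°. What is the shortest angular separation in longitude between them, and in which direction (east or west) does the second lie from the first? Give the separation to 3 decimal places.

84.811° east

Raw difference: 63.526 − -21.285 = 84.811°.
Normalise into (−180°, 180°]: 84.811° stays 84.811°.
Positive ⇒ the second point lies to the east; separation 84.811°.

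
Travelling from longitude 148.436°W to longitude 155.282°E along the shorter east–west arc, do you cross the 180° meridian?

Naïve |155.282 − -148.436| = 303.718° > 180°, so the shorter arc goes the other way round — across 180°.
Signed shortest Δλ = ((155.282 − -148.436 + 180) mod 360) − 180 = -56.282°.
Going west by 56.282° from -148.436° passes through 180° before reaching +155.282°.

Yes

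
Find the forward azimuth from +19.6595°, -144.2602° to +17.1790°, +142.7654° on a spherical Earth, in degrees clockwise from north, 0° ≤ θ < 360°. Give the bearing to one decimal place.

Δλ = 142.7654 − -144.2602 = 287.0256°; wrapped into (−180°, 180°]: -72.9744°.
θ = atan2( sin Δλ · cos φ₂ , cos φ₁ · sin φ₂ − sin φ₁ · cos φ₂ · cos Δλ )
  = atan2(-0.91352, 0.18403) = -78.610° → normalised to [0°, 360°): 281.390°.

281.4°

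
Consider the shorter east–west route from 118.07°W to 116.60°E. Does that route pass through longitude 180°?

Yes

Naïve |116.60 − -118.07| = 234.67° > 180°, so the shorter arc goes the other way round — across 180°.
Signed shortest Δλ = ((116.60 − -118.07 + 180) mod 360) − 180 = -125.33°.
Going west by 125.33° from -118.07° passes through 180° before reaching +116.60°.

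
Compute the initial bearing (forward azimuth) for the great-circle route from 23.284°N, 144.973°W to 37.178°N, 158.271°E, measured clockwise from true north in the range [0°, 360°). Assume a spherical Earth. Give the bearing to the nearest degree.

Δλ = 158.271 − -144.973 = 303.244°; wrapped into (−180°, 180°]: -56.756°.
θ = atan2( sin Δλ · cos φ₂ , cos φ₁ · sin φ₂ − sin φ₁ · cos φ₂ · cos Δλ )
  = atan2(-0.66637, 0.38242) = -60.149° → normalised to [0°, 360°): 299.851°.

300°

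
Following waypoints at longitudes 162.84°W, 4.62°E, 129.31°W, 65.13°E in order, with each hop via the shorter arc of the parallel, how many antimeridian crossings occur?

Leg 1: -162.84° → +4.62°, shortest Δλ = 167.46° (east) — does not cross 180°.
Leg 2: +4.62° → -129.31°, shortest Δλ = -133.93° (west) — does not cross 180°.
Leg 3: -129.31° → +65.13°, shortest Δλ = -165.56° (west) — crosses 180°.
Total crossings: 1.

1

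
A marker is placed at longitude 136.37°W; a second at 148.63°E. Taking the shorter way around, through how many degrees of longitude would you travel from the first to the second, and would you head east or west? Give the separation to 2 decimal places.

75.00° west

Raw difference: 148.63 − -136.37 = 285.0°.
Normalise into (−180°, 180°]: 285.0° − 360° = -75.0°.
Negative ⇒ the second point lies to the west; separation 75.00°.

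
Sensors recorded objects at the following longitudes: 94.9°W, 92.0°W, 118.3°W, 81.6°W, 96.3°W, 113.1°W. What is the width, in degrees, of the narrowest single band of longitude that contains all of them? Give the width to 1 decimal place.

Sort the longitudes: -118.3°, -113.1°, -96.3°, -94.9°, -92.0°, -81.6°.
Eastward gaps between consecutive values (wrapping around): 5.2°, 16.8°, 1.4°, 2.9°, 10.4°, 323.3°.
Largest gap = 323.3° ⇒ minimal covering band is its complement: 360° − 323.3° = 36.7°.
Band runs from -118.3° eastward to -81.6°.

36.7°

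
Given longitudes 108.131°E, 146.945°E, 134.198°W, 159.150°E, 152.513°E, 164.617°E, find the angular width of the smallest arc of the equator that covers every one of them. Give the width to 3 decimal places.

117.671°

Sort the longitudes: -134.198°, +108.131°, +146.945°, +152.513°, +159.150°, +164.617°.
Eastward gaps between consecutive values (wrapping around): 242.329°, 38.814°, 5.568°, 6.637°, 5.467°, 61.185°.
Largest gap = 242.329° ⇒ minimal covering band is its complement: 360° − 242.329° = 117.671°.
Band runs from +108.131° eastward to -134.198°, crossing the antimeridian.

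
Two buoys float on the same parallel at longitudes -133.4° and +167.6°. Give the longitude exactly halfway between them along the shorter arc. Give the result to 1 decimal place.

Signed shortest Δλ from -133.4° to +167.6° is -59.0°.
Midpoint longitude = -133.4° + (-59.0°)/2 = -133.4° − 29.5° = -162.9°.
(The naïve average (-133.4 + +167.6)/2 = 17.1° is on the wrong side of the globe.)

-162.9°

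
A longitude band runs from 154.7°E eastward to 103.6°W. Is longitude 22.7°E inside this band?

No

Band width going east from +154.7° to -103.6°: ((-103.6 − 154.7) mod 360) = 101.7°.
Offset of +22.7° east of the west edge: ((22.7 − 154.7) mod 360) = 228.0°.
228.0° > 101.7° ⇒ outside.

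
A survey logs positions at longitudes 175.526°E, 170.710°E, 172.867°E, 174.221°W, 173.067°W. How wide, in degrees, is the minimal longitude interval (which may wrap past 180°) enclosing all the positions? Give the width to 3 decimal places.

16.223°

Sort the longitudes: -174.221°, -173.067°, +170.710°, +172.867°, +175.526°.
Eastward gaps between consecutive values (wrapping around): 1.154°, 343.777°, 2.157°, 2.659°, 10.253°.
Largest gap = 343.777° ⇒ minimal covering band is its complement: 360° − 343.777° = 16.223°.
Band runs from +170.710° eastward to -173.067°, crossing the antimeridian.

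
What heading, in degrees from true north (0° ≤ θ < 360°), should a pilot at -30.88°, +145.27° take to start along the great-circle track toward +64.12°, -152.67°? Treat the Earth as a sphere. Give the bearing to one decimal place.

Δλ = -152.67 − 145.27 = -297.94°; wrapped into (−180°, 180°]: 62.06°.
θ = atan2( sin Δλ · cos φ₂ , cos φ₁ · sin φ₂ − sin φ₁ · cos φ₂ · cos Δλ )
  = atan2(0.38561, 0.87714) = 23.731° → normalised to [0°, 360°): 23.731°.

23.7°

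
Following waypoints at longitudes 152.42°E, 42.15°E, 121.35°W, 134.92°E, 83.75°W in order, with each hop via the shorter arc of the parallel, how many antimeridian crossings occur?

Leg 1: +152.42° → +42.15°, shortest Δλ = -110.27° (west) — does not cross 180°.
Leg 2: +42.15° → -121.35°, shortest Δλ = -163.5° (west) — does not cross 180°.
Leg 3: -121.35° → +134.92°, shortest Δλ = -103.73° (west) — crosses 180°.
Leg 4: +134.92° → -83.75°, shortest Δλ = 141.33° (east) — crosses 180°.
Total crossings: 2.

2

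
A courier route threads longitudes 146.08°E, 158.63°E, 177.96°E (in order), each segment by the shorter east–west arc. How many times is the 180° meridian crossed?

Leg 1: +146.08° → +158.63°, shortest Δλ = 12.55° (east) — does not cross 180°.
Leg 2: +158.63° → +177.96°, shortest Δλ = 19.33° (east) — does not cross 180°.
Total crossings: 0.

0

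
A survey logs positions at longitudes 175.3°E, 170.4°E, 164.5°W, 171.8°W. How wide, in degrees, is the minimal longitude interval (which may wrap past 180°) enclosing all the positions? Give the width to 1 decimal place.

25.1°

Sort the longitudes: -171.8°, -164.5°, +170.4°, +175.3°.
Eastward gaps between consecutive values (wrapping around): 7.3°, 334.9°, 4.9°, 12.9°.
Largest gap = 334.9° ⇒ minimal covering band is its complement: 360° − 334.9° = 25.1°.
Band runs from +170.4° eastward to -164.5°, crossing the antimeridian.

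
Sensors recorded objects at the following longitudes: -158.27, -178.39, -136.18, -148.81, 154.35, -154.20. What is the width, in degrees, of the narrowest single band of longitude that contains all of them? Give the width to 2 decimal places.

69.47°

Sort the longitudes: -178.39°, -158.27°, -154.20°, -148.81°, -136.18°, +154.35°.
Eastward gaps between consecutive values (wrapping around): 20.12°, 4.07°, 5.39°, 12.63°, 290.53°, 27.26°.
Largest gap = 290.53° ⇒ minimal covering band is its complement: 360° − 290.53° = 69.47°.
Band runs from +154.35° eastward to -136.18°, crossing the antimeridian.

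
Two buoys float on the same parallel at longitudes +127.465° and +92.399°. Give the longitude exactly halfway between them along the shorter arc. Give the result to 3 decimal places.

+109.932°

Signed shortest Δλ from +127.465° to +92.399° is -35.066°.
Midpoint longitude = +127.465° + (-35.066°)/2 = +127.465° − 17.533° = +109.932°.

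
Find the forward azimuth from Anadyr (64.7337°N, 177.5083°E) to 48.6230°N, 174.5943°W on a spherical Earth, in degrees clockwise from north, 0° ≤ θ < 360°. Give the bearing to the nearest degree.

Δλ = -174.5943 − 177.5083 = -352.1026°; wrapped into (−180°, 180°]: 7.8974°.
θ = atan2( sin Δλ · cos φ₂ , cos φ₁ · sin φ₂ − sin φ₁ · cos φ₂ · cos Δλ )
  = atan2(0.09082, -0.27182) = 161.524° → normalised to [0°, 360°): 161.524°.

162°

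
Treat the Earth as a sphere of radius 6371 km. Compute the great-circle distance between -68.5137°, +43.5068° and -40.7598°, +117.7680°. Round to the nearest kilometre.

5219 km

Δλ = 117.7680 − 43.5068 = 74.2612°.
Δφ = -40.7598 − -68.5137 = 27.7539°.
a = sin²(Δφ/2) + cos φ₁ · cos φ₂ · sin²(Δλ/2) = 0.158614.
c = 2·atan2(√a, √(1−a)) = 0.81925 rad → d = 6371·c ≈ 5219.41 km.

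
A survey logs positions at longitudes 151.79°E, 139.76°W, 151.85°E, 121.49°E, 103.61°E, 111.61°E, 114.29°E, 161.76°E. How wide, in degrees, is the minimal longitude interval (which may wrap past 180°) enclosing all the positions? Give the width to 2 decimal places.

116.63°

Sort the longitudes: -139.76°, +103.61°, +111.61°, +114.29°, +121.49°, +151.79°, +151.85°, +161.76°.
Eastward gaps between consecutive values (wrapping around): 243.37°, 8.00°, 2.68°, 7.20°, 30.30°, 0.06°, 9.91°, 58.48°.
Largest gap = 243.37° ⇒ minimal covering band is its complement: 360° − 243.37° = 116.63°.
Band runs from +103.61° eastward to -139.76°, crossing the antimeridian.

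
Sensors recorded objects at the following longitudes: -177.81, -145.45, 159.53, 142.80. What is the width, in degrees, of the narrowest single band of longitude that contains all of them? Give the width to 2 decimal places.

Sort the longitudes: -177.81°, -145.45°, +142.80°, +159.53°.
Eastward gaps between consecutive values (wrapping around): 32.36°, 288.25°, 16.73°, 22.66°.
Largest gap = 288.25° ⇒ minimal covering band is its complement: 360° − 288.25° = 71.75°.
Band runs from +142.80° eastward to -145.45°, crossing the antimeridian.

71.75°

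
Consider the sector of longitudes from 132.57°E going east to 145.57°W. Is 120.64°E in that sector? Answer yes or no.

Band width going east from +132.57° to -145.57°: ((-145.57 − 132.57) mod 360) = 81.86°.
Offset of +120.64° east of the west edge: ((120.64 − 132.57) mod 360) = 348.07°.
348.07° > 81.86° ⇒ outside.

No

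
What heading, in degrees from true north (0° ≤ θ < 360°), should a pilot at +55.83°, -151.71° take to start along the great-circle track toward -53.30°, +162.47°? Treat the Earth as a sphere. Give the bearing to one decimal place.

Δλ = 162.47 − -151.71 = 314.18°; wrapped into (−180°, 180°]: -45.82°.
θ = atan2( sin Δλ · cos φ₂ , cos φ₁ · sin φ₂ − sin φ₁ · cos φ₂ · cos Δλ )
  = atan2(-0.42859, -0.79491) = -151.668° → normalised to [0°, 360°): 208.332°.

208.3°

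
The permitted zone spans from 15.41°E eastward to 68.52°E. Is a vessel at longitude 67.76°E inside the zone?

Yes

Band width going east from +15.41° to +68.52°: ((68.52 − 15.41) mod 360) = 53.11°.
Offset of +67.76° east of the west edge: ((67.76 − 15.41) mod 360) = 52.35°.
52.35° ≤ 53.11° ⇒ inside.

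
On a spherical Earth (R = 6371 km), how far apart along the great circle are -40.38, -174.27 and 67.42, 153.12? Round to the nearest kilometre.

12298 km

Δλ = 153.12 − -174.27 = 327.39°; wrapped into (−180°, 180°]: -32.61°.
Δφ = 67.42 − -40.38 = 107.80°.
a = sin²(Δφ/2) + cos φ₁ · cos φ₂ · sin²(Δλ/2) = 0.675903.
c = 2·atan2(√a, √(1−a)) = 1.93030 rad → d = 6371·c ≈ 12297.91 km.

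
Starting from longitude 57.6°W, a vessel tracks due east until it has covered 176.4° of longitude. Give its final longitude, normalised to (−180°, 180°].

Start at -57.6°; shift +176.4° → +118.8°.
+118.8° already lies in (−180°, 180°].

118.8°E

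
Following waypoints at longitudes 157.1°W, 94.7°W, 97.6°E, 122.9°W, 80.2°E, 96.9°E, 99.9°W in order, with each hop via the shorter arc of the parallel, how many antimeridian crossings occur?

Leg 1: -157.1° → -94.7°, shortest Δλ = 62.4° (east) — does not cross 180°.
Leg 2: -94.7° → +97.6°, shortest Δλ = -167.7° (west) — crosses 180°.
Leg 3: +97.6° → -122.9°, shortest Δλ = 139.5° (east) — crosses 180°.
Leg 4: -122.9° → +80.2°, shortest Δλ = -156.9° (west) — crosses 180°.
Leg 5: +80.2° → +96.9°, shortest Δλ = 16.7° (east) — does not cross 180°.
Leg 6: +96.9° → -99.9°, shortest Δλ = 163.2° (east) — crosses 180°.
Total crossings: 4.

4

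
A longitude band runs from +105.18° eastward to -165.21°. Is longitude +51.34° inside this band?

No

Band width going east from +105.18° to -165.21°: ((-165.21 − 105.18) mod 360) = 89.61°.
Offset of +51.34° east of the west edge: ((51.34 − 105.18) mod 360) = 306.16°.
306.16° > 89.61° ⇒ outside.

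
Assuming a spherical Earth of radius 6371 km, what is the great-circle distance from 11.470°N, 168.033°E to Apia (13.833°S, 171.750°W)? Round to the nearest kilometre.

Δλ = -171.750 − 168.033 = -339.783°; wrapped into (−180°, 180°]: 20.217°.
Δφ = -13.833 − 11.470 = -25.303°.
a = sin²(Δφ/2) + cos φ₁ · cos φ₂ · sin²(Δλ/2) = 0.077284.
c = 2·atan2(√a, √(1−a)) = 0.56342 rad → d = 6371·c ≈ 3589.56 km.

3590 km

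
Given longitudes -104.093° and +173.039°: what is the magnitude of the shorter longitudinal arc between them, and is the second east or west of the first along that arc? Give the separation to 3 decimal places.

Raw difference: 173.039 − -104.093 = 277.132°.
Normalise into (−180°, 180°]: 277.132° − 360° = -82.868°.
Negative ⇒ the second point lies to the west; separation 82.868°.

82.868° west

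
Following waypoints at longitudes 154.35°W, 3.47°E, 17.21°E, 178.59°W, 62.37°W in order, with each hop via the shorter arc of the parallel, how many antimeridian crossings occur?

1

Leg 1: -154.35° → +3.47°, shortest Δλ = 157.82° (east) — does not cross 180°.
Leg 2: +3.47° → +17.21°, shortest Δλ = 13.74° (east) — does not cross 180°.
Leg 3: +17.21° → -178.59°, shortest Δλ = 164.2° (east) — crosses 180°.
Leg 4: -178.59° → -62.37°, shortest Δλ = 116.22° (east) — does not cross 180°.
Total crossings: 1.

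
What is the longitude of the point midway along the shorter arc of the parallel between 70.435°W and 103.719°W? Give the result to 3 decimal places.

Signed shortest Δλ from -70.435° to -103.719° is -33.284°.
Midpoint longitude = -70.435° + (-33.284°)/2 = -70.435° − 16.642° = -87.077°.

87.077°W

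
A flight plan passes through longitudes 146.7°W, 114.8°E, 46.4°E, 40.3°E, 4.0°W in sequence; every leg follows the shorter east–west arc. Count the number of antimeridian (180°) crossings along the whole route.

Leg 1: -146.7° → +114.8°, shortest Δλ = -98.5° (west) — crosses 180°.
Leg 2: +114.8° → +46.4°, shortest Δλ = -68.4° (west) — does not cross 180°.
Leg 3: +46.4° → +40.3°, shortest Δλ = -6.1° (west) — does not cross 180°.
Leg 4: +40.3° → -4.0°, shortest Δλ = -44.3° (west) — does not cross 180°.
Total crossings: 1.

1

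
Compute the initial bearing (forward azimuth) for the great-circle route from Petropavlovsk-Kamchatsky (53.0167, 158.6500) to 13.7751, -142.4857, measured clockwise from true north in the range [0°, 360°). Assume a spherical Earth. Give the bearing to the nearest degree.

Δλ = -142.4857 − 158.6500 = -301.1357°; wrapped into (−180°, 180°]: 58.8643°.
θ = atan2( sin Δλ · cos φ₂ , cos φ₁ · sin φ₂ − sin φ₁ · cos φ₂ · cos Δλ )
  = atan2(0.83133, -0.25792) = 107.236° → normalised to [0°, 360°): 107.236°.

107°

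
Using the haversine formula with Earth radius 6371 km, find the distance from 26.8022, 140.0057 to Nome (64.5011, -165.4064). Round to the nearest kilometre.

5668 km

Δλ = -165.4064 − 140.0057 = -305.4121°; wrapped into (−180°, 180°]: 54.5879°.
Δφ = 64.5011 − 26.8022 = 37.6989°.
a = sin²(Δφ/2) + cos φ₁ · cos φ₂ · sin²(Δλ/2) = 0.185179.
c = 2·atan2(√a, √(1−a)) = 0.88970 rad → d = 6371·c ≈ 5668.30 km.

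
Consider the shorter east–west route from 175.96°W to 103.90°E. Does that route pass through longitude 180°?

Naïve |103.90 − -175.96| = 279.86° > 180°, so the shorter arc goes the other way round — across 180°.
Signed shortest Δλ = ((103.90 − -175.96 + 180) mod 360) − 180 = -80.14°.
Going west by 80.14° from -175.96° passes through 180° before reaching +103.90°.

Yes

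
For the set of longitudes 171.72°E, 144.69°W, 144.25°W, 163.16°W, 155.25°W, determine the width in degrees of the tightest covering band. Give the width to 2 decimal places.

44.03°

Sort the longitudes: -163.16°, -155.25°, -144.69°, -144.25°, +171.72°.
Eastward gaps between consecutive values (wrapping around): 7.91°, 10.56°, 0.44°, 315.97°, 25.12°.
Largest gap = 315.97° ⇒ minimal covering band is its complement: 360° − 315.97° = 44.03°.
Band runs from +171.72° eastward to -144.25°, crossing the antimeridian.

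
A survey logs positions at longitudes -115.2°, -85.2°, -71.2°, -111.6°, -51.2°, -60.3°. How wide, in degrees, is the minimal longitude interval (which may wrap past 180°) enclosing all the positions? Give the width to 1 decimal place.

Sort the longitudes: -115.2°, -111.6°, -85.2°, -71.2°, -60.3°, -51.2°.
Eastward gaps between consecutive values (wrapping around): 3.6°, 26.4°, 14.0°, 10.9°, 9.1°, 296.0°.
Largest gap = 296.0° ⇒ minimal covering band is its complement: 360° − 296.0° = 64.0°.
Band runs from -115.2° eastward to -51.2°.

64.0°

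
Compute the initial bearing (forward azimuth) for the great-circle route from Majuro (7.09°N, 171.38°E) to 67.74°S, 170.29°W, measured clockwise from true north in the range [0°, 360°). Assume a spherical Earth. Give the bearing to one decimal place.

172.9°

Δλ = -170.29 − 171.38 = -341.67°; wrapped into (−180°, 180°]: 18.33°.
θ = atan2( sin Δλ · cos φ₂ , cos φ₁ · sin φ₂ − sin φ₁ · cos φ₂ · cos Δλ )
  = atan2(0.11913, -0.96278) = 172.946° → normalised to [0°, 360°): 172.946°.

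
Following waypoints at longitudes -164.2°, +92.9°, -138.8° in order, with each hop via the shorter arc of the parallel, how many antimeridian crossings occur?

2

Leg 1: -164.2° → +92.9°, shortest Δλ = -102.9° (west) — crosses 180°.
Leg 2: +92.9° → -138.8°, shortest Δλ = 128.3° (east) — crosses 180°.
Total crossings: 2.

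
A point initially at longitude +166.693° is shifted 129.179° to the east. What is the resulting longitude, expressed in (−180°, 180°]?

-64.128°

Start at +166.693°; shift +129.179° → +295.872°.
+295.872° lies outside (−180°, 180°]; subtract 360° → -64.128°.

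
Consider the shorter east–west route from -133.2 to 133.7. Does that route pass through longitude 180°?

Yes

Naïve |133.7 − -133.2| = 266.9° > 180°, so the shorter arc goes the other way round — across 180°.
Signed shortest Δλ = ((133.7 − -133.2 + 180) mod 360) − 180 = -93.1°.
Going west by 93.1° from -133.2° passes through 180° before reaching +133.7°.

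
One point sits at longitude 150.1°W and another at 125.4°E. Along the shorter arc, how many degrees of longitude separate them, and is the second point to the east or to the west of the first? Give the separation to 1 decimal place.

Raw difference: 125.4 − -150.1 = 275.5°.
Normalise into (−180°, 180°]: 275.5° − 360° = -84.5°.
Negative ⇒ the second point lies to the west; separation 84.5°.

84.5° west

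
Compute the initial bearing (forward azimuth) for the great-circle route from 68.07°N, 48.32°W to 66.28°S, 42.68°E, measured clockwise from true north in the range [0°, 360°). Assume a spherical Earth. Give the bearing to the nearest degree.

Δλ = 42.68 − -48.32 = 91.00°.
θ = atan2( sin Δλ · cos φ₂ , cos φ₁ · sin φ₂ − sin φ₁ · cos φ₂ · cos Δλ )
  = atan2(0.40221, -0.33541) = 129.826° → normalised to [0°, 360°): 129.826°.

130°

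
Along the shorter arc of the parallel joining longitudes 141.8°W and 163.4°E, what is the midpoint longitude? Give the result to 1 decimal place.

169.2°W

Signed shortest Δλ from -141.8° to +163.4° is -54.8°.
Midpoint longitude = -141.8° + (-54.8°)/2 = -141.8° − 27.4° = -169.2°.
(The naïve average (-141.8 + +163.4)/2 = 10.8° is on the wrong side of the globe.)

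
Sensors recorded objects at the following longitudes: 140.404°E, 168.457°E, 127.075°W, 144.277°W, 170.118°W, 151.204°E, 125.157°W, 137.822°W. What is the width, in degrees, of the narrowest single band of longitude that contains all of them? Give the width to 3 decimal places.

Sort the longitudes: -170.118°, -144.277°, -137.822°, -127.075°, -125.157°, +140.404°, +151.204°, +168.457°.
Eastward gaps between consecutive values (wrapping around): 25.841°, 6.455°, 10.747°, 1.918°, 265.561°, 10.800°, 17.253°, 21.425°.
Largest gap = 265.561° ⇒ minimal covering band is its complement: 360° − 265.561° = 94.439°.
Band runs from +140.404° eastward to -125.157°, crossing the antimeridian.

94.439°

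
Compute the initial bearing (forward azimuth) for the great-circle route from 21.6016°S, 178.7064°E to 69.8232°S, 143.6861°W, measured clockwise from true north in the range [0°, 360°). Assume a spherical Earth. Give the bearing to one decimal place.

Δλ = -143.6861 − 178.7064 = -322.3925°; wrapped into (−180°, 180°]: 37.6075°.
θ = atan2( sin Δλ · cos φ₂ , cos φ₁ · sin φ₂ − sin φ₁ · cos φ₂ · cos Δλ )
  = atan2(0.21049, -0.77211) = 164.751° → normalised to [0°, 360°): 164.751°.

164.8°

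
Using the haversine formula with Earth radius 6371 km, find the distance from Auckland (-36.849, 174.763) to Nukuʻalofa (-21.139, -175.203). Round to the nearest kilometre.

1998 km

Δλ = -175.203 − 174.763 = -349.966°; wrapped into (−180°, 180°]: 10.034°.
Δφ = -21.139 − -36.849 = 15.710°.
a = sin²(Δφ/2) + cos φ₁ · cos φ₂ · sin²(Δλ/2) = 0.024386.
c = 2·atan2(√a, √(1−a)) = 0.31360 rad → d = 6371·c ≈ 1997.96 km.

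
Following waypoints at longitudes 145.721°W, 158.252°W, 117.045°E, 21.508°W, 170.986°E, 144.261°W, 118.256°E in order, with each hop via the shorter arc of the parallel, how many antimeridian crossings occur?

4

Leg 1: -145.721° → -158.252°, shortest Δλ = -12.531° (west) — does not cross 180°.
Leg 2: -158.252° → +117.045°, shortest Δλ = -84.703° (west) — crosses 180°.
Leg 3: +117.045° → -21.508°, shortest Δλ = -138.553° (west) — does not cross 180°.
Leg 4: -21.508° → +170.986°, shortest Δλ = -167.506° (west) — crosses 180°.
Leg 5: +170.986° → -144.261°, shortest Δλ = 44.753° (east) — crosses 180°.
Leg 6: -144.261° → +118.256°, shortest Δλ = -97.483° (west) — crosses 180°.
Total crossings: 4.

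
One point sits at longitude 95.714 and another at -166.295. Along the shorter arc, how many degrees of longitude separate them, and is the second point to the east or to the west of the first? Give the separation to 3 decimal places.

97.991° east

Raw difference: -166.295 − 95.714 = -262.009°.
Normalise into (−180°, 180°]: -262.009° + 360° = 97.991°.
Positive ⇒ the second point lies to the east; separation 97.991°.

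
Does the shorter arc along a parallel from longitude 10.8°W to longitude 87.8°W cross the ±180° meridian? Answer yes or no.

Signed shortest Δλ = ((-87.8 − -10.8 + 180) mod 360) − 180 = -77.0°.
Going west by 77.0° from -10.8° reaches -87.8° without touching 180°.

No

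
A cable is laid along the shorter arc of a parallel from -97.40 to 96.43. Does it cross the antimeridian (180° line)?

Naïve |96.43 − -97.40| = 193.83° > 180°, so the shorter arc goes the other way round — across 180°.
Signed shortest Δλ = ((96.43 − -97.40 + 180) mod 360) − 180 = -166.17°.
Going west by 166.17° from -97.40° passes through 180° before reaching +96.43°.

Yes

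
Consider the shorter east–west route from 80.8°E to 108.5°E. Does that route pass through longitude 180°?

No

Signed shortest Δλ = ((108.5 − 80.8 + 180) mod 360) − 180 = 27.7°.
Going east by 27.7° from +80.8° reaches +108.5° without touching 180°.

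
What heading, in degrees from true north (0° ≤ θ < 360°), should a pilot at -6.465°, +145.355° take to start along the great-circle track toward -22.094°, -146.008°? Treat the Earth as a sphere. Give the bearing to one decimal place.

Δλ = -146.008 − 145.355 = -291.363°; wrapped into (−180°, 180°]: 68.637°.
θ = atan2( sin Δλ · cos φ₂ , cos φ₁ · sin φ₂ − sin φ₁ · cos φ₂ · cos Δλ )
  = atan2(0.86290, -0.33573) = 111.260° → normalised to [0°, 360°): 111.260°.

111.3°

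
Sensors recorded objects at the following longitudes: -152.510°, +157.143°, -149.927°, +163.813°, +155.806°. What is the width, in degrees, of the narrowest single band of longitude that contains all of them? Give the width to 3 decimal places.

54.267°

Sort the longitudes: -152.510°, -149.927°, +155.806°, +157.143°, +163.813°.
Eastward gaps between consecutive values (wrapping around): 2.583°, 305.733°, 1.337°, 6.670°, 43.677°.
Largest gap = 305.733° ⇒ minimal covering band is its complement: 360° − 305.733° = 54.267°.
Band runs from +155.806° eastward to -149.927°, crossing the antimeridian.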